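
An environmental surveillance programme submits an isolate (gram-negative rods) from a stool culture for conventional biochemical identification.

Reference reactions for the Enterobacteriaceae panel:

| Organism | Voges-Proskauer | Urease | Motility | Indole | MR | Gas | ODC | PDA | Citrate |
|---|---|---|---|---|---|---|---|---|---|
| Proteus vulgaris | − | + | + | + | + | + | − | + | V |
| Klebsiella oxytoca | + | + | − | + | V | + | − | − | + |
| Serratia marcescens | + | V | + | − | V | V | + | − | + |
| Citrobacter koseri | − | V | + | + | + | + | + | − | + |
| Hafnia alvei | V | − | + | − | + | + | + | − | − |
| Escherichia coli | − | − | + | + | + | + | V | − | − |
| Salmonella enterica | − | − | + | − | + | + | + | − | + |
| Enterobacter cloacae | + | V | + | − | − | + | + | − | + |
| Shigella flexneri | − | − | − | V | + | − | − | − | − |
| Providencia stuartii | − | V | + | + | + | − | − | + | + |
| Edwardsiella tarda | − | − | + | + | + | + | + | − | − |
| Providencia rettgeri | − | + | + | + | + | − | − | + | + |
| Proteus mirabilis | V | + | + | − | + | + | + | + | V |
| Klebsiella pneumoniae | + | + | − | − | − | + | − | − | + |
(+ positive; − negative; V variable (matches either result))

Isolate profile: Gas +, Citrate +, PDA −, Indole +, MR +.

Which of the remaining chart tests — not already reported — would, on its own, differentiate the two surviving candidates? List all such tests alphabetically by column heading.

Motility, ODC, Voges-Proskauer

Citrate +: excludes Hafnia alvei, Escherichia coli, Shigella flexneri, Edwardsiella tarda — 10 left.
Indole +: excludes 5 organisms — 5 left.
MR +: all 5 remaining candidates are consistent.
Gas +: excludes Providencia stuartii, Providencia rettgeri — 3 left.
PDA −: excludes Proteus vulgaris — 2 left.
Two candidates remain: Citrobacter koseri and Klebsiella oxytoca.
  Voges-Proskauer: Citrobacter koseri −, Klebsiella oxytoca + — discriminates.
  Urease: V vs + — variable for at least one, does not separate.
  Motility: Citrobacter koseri +, Klebsiella oxytoca − — discriminates.
  ODC: Citrobacter koseri +, Klebsiella oxytoca − — discriminates.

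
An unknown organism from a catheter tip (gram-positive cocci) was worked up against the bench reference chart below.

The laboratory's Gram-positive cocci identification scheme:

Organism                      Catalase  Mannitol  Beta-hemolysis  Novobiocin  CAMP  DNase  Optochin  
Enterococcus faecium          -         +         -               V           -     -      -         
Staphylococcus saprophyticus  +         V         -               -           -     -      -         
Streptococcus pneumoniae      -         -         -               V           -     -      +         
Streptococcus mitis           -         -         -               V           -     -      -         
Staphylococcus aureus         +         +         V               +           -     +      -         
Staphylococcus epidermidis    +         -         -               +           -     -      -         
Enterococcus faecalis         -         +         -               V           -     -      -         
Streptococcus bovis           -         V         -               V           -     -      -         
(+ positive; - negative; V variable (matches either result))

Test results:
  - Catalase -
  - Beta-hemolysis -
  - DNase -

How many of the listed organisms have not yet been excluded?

DNase -: excludes Staphylococcus aureus — 7 left.
Beta-hemolysis -: all 7 remaining candidates are consistent.
Catalase -: excludes Staphylococcus saprophyticus, Staphylococcus epidermidis — 5 left.
Still consistent: Enterococcus faecalis, Enterococcus faecium, Streptococcus bovis, Streptococcus mitis, Streptococcus pneumoniae.

5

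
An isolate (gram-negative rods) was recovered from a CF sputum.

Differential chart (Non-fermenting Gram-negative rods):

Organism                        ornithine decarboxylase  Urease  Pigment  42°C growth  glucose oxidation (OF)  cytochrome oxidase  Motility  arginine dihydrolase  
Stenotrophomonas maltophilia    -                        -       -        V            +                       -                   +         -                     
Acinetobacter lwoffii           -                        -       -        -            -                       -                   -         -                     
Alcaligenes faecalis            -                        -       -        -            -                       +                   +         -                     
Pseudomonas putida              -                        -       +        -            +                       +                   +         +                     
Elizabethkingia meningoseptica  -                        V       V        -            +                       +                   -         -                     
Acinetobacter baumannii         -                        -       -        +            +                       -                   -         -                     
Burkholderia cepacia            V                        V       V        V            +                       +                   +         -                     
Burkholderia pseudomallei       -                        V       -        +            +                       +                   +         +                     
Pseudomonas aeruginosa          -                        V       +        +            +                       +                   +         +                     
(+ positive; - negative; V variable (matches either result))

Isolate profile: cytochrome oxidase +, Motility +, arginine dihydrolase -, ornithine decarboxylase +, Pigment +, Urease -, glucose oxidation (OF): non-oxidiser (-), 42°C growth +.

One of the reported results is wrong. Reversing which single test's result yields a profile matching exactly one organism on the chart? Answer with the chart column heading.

glucose oxidation (OF)

As reported, no row in the chart matches all 8 reactions.
Reversing cytochrome oxidase → still no organism matches.
Reversing ornithine decarboxylase → still no organism matches.
Reversing Motility → still no organism matches.
Reversing 42°C growth → still no organism matches.
Reversing Pigment → still no organism matches.
Reversing glucose oxidation (OF) (to +) → unique match: Burkholderia cepacia.
Reversing Urease → still no organism matches.
Reversing arginine dihydrolase → still no organism matches.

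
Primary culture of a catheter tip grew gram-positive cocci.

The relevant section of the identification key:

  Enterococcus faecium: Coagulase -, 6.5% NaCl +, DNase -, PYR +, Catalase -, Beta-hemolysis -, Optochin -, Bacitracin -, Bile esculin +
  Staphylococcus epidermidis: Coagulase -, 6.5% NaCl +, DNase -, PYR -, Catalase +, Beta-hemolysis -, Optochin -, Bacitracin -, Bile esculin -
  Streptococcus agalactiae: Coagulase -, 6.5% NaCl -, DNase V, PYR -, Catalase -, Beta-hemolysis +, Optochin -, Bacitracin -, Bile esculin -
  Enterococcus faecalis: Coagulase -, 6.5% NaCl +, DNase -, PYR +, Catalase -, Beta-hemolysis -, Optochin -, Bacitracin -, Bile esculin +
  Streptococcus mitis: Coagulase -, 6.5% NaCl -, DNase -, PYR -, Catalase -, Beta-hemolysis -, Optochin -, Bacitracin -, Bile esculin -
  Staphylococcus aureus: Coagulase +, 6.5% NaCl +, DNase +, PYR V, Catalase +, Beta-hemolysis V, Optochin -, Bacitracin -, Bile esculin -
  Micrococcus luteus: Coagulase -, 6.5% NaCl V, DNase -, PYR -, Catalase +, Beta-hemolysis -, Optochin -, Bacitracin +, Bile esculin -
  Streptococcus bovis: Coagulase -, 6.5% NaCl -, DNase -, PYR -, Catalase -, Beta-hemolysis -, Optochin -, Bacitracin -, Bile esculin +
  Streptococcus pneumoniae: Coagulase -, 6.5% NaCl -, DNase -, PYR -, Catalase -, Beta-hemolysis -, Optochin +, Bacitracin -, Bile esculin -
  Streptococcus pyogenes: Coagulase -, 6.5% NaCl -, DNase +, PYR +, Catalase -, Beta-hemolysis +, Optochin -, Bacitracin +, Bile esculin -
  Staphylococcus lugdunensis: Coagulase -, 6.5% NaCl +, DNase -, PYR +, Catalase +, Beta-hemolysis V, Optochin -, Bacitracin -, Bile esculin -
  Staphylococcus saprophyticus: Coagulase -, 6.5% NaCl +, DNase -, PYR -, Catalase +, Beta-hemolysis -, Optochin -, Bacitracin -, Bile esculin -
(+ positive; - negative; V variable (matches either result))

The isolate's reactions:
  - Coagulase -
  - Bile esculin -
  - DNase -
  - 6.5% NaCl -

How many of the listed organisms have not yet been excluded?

Bile esculin -: excludes Enterococcus faecium, Enterococcus faecalis, Streptococcus bovis — 9 left.
Coagulase -: excludes Staphylococcus aureus — 8 left.
DNase -: excludes Streptococcus pyogenes — 7 left.
6.5% NaCl -: excludes Staphylococcus epidermidis, Staphylococcus lugdunensis, Staphylococcus saprophyticus — 4 left.
Still consistent: Micrococcus luteus, Streptococcus agalactiae, Streptococcus mitis, Streptococcus pneumoniae.

4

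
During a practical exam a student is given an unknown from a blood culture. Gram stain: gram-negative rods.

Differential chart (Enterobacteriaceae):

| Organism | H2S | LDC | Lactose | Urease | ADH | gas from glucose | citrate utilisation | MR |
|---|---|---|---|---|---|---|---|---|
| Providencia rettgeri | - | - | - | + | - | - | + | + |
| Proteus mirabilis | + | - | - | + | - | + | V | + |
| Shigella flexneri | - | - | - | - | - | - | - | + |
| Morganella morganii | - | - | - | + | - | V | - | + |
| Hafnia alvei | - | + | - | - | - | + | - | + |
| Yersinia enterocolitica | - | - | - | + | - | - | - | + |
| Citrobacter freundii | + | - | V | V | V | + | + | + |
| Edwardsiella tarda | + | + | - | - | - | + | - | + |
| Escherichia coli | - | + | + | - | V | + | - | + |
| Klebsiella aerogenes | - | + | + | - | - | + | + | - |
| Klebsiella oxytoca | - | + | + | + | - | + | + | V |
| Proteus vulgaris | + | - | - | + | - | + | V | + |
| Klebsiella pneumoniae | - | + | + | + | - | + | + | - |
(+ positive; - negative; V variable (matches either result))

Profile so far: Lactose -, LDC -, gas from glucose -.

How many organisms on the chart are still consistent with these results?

4

Lactose -: excludes Escherichia coli, Klebsiella aerogenes, Klebsiella oxytoca, Klebsiella pneumoniae — 9 left.
gas from glucose -: excludes 5 organisms — 4 left.
LDC -: all 4 remaining candidates are consistent.
Still consistent: Morganella morganii, Providencia rettgeri, Shigella flexneri, Yersinia enterocolitica.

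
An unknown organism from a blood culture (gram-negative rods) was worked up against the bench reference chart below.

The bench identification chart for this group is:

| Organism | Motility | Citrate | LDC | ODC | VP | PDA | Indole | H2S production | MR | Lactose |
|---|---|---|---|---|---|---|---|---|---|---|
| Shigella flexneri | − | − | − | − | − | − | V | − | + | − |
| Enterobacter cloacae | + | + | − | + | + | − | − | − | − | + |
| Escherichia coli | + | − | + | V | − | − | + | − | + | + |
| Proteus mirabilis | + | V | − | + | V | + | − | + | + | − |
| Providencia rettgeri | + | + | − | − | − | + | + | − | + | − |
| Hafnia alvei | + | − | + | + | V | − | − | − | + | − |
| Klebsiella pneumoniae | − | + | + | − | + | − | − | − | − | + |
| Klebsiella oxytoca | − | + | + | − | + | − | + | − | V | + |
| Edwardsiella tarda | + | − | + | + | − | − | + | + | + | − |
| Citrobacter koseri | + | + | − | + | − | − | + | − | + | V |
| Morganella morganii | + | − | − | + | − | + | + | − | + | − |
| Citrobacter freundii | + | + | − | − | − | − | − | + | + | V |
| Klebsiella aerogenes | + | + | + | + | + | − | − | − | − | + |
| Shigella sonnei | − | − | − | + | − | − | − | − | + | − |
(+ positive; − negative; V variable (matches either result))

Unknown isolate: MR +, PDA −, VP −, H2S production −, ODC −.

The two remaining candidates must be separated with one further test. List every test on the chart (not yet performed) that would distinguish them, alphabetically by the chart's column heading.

Lactose, LDC, Motility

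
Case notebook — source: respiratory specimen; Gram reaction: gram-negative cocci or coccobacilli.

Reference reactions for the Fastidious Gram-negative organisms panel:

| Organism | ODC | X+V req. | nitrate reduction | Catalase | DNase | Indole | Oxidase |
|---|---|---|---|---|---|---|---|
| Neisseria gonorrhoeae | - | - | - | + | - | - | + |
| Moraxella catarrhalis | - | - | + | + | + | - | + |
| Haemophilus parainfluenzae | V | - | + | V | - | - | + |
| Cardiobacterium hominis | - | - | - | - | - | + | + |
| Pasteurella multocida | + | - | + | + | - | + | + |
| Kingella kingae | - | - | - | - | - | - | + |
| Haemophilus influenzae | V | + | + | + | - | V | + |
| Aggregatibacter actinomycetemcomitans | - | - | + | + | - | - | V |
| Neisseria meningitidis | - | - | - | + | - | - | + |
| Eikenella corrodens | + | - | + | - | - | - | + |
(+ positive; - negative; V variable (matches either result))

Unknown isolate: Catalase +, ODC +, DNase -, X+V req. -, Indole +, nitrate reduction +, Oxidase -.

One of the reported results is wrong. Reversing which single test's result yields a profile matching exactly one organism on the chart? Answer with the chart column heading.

Oxidase

As reported, no row in the chart matches all 7 reactions.
Reversing Catalase → still no organism matches.
Reversing nitrate reduction → still no organism matches.
Reversing DNase → still no organism matches.
Reversing Indole → still no organism matches.
Reversing Oxidase (to +) → unique match: Pasteurella multocida.
Reversing X+V req. → still no organism matches.
Reversing ODC → still no organism matches.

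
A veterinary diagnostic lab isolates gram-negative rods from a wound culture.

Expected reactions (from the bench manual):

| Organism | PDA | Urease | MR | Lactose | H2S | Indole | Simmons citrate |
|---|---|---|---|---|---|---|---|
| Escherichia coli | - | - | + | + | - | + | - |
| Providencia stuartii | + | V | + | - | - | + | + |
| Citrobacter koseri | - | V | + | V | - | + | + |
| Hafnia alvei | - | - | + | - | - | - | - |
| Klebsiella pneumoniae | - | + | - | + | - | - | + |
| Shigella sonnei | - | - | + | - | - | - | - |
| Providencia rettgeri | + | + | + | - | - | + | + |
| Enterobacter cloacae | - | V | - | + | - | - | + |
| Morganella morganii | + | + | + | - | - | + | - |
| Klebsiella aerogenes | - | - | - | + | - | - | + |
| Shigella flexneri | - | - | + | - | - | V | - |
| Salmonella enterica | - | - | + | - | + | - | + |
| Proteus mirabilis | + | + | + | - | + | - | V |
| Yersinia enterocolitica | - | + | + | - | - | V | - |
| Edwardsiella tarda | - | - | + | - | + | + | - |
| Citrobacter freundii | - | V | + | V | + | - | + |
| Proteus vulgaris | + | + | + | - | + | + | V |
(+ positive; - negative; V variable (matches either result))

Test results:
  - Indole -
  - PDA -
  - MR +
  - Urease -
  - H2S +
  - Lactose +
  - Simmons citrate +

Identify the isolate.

Citrobacter freundii

MR +: excludes Klebsiella pneumoniae, Enterobacter cloacae, Klebsiella aerogenes — 14 left.
Lactose +: excludes 11 organisms — 3 left.
Indole -: excludes Escherichia coli, Citrobacter koseri — 1 left.
Urease -: the one remaining candidate is consistent.
PDA -: the one remaining candidate is consistent.
H2S +: the one remaining candidate is consistent.
Simmons citrate +: the one remaining candidate is consistent.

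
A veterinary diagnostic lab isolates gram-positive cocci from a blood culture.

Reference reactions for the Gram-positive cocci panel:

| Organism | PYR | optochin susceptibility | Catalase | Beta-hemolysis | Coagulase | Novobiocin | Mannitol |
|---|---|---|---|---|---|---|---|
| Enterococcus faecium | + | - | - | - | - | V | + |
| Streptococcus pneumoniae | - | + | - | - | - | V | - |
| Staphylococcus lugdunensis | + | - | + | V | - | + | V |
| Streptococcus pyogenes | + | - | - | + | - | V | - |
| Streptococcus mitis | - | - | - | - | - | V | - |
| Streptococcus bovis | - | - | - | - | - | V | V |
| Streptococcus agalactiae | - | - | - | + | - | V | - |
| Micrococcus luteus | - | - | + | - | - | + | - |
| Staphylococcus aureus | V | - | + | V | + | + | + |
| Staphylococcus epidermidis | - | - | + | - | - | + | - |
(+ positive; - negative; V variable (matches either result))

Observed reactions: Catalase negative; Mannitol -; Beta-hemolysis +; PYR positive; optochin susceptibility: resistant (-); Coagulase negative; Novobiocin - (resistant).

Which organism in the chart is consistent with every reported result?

Streptococcus pyogenes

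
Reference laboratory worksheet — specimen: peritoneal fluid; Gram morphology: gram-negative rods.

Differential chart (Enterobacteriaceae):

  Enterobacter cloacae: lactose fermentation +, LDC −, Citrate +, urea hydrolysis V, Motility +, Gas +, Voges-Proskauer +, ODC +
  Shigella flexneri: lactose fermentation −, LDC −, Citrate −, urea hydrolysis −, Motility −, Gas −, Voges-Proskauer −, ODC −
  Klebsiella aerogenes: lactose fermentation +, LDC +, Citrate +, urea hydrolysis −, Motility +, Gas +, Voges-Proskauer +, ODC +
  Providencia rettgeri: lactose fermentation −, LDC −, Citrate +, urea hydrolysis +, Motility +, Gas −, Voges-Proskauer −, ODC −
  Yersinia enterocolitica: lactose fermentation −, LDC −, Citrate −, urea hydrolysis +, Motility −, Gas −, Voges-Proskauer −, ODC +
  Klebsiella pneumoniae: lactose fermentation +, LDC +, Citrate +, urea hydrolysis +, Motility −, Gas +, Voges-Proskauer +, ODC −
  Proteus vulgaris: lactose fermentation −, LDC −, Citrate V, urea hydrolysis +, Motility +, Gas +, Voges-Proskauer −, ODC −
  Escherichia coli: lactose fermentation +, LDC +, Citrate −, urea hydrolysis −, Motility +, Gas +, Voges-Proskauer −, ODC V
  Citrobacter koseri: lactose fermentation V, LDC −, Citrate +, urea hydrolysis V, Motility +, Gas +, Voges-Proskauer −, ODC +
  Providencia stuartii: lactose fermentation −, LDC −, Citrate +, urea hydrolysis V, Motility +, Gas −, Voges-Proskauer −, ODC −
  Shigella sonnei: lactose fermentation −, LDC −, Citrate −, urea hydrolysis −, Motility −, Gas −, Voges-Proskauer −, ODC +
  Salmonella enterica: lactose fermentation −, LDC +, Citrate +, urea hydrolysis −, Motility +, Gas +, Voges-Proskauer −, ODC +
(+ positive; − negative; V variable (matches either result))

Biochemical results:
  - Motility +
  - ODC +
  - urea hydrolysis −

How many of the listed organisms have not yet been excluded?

5

ODC +: excludes 5 organisms — 7 left.
urea hydrolysis −: excludes Yersinia enterocolitica — 6 left.
Motility +: excludes Shigella sonnei — 5 left.
Still consistent: Citrobacter koseri, Enterobacter cloacae, Escherichia coli, Klebsiella aerogenes, Salmonella enterica.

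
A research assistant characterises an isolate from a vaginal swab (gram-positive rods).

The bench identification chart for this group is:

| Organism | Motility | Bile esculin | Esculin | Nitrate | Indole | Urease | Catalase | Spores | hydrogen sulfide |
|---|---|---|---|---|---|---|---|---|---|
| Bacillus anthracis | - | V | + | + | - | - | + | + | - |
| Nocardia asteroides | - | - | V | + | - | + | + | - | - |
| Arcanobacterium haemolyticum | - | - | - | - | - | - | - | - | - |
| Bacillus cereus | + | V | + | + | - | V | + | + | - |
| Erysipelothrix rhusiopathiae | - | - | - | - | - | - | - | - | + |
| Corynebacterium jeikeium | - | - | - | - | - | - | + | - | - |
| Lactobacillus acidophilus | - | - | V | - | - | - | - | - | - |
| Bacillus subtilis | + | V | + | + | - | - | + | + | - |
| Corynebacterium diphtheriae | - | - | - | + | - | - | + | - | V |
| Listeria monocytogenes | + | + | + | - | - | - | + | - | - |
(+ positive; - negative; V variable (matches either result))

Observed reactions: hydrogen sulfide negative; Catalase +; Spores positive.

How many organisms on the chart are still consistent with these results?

3

Spores +: excludes 7 organisms — 3 left.
hydrogen sulfide -: all 3 remaining candidates are consistent.
Catalase +: all 3 remaining candidates are consistent.
Still consistent: Bacillus anthracis, Bacillus cereus, Bacillus subtilis.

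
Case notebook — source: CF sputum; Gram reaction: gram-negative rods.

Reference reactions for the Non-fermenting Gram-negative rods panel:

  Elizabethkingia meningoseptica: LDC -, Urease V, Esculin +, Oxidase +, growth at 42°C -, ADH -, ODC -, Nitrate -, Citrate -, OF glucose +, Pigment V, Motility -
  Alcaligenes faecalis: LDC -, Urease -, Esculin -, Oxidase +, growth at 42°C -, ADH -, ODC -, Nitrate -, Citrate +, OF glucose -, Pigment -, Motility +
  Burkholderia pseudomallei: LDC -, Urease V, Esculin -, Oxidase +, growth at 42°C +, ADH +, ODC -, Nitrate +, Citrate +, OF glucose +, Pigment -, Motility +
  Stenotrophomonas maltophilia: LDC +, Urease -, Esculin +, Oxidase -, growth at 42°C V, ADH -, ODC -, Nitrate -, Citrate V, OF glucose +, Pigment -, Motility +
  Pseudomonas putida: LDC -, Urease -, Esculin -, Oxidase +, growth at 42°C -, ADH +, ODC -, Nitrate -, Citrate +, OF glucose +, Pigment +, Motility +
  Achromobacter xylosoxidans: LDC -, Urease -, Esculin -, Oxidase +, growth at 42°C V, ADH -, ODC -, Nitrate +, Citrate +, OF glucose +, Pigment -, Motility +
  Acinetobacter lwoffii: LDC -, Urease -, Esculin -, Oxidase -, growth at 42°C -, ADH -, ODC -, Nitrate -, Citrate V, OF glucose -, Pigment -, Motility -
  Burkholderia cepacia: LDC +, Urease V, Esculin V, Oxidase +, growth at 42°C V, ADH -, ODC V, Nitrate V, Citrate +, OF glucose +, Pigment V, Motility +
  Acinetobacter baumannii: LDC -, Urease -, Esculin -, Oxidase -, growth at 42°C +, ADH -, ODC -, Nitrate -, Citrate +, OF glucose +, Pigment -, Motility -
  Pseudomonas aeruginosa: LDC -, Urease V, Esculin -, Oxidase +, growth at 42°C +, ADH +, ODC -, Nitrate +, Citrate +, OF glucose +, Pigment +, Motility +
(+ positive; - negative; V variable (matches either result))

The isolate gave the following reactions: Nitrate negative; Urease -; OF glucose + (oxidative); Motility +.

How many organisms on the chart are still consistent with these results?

3

Urease -: all 10 remaining candidates are consistent.
Nitrate -: excludes Burkholderia pseudomallei, Achromobacter xylosoxidans, Pseudomonas aeruginosa — 7 left.
OF glucose +: excludes Alcaligenes faecalis, Acinetobacter lwoffii — 5 left.
Motility +: excludes Elizabethkingia meningoseptica, Acinetobacter baumannii — 3 left.
Still consistent: Burkholderia cepacia, Pseudomonas putida, Stenotrophomonas maltophilia.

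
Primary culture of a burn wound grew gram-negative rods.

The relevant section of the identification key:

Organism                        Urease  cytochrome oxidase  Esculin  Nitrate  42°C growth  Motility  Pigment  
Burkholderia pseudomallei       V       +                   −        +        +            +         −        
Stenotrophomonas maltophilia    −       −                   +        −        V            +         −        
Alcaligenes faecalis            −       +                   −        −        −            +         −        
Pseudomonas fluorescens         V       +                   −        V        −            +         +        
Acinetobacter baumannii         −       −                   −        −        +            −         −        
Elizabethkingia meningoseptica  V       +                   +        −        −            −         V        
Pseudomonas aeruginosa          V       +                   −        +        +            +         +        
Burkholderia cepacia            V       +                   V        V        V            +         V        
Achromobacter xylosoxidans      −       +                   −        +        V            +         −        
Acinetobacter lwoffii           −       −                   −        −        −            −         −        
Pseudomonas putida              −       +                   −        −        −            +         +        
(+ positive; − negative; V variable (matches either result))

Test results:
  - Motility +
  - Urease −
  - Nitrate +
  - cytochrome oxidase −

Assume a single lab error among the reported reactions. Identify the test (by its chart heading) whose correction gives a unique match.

Nitrate

As reported, no row in the chart matches all 4 reactions.
Reversing Nitrate (to −) → unique match: Stenotrophomonas maltophilia.
Reversing Urease → still no organism matches.
Reversing cytochrome oxidase → 5 organisms match (not unique).
Reversing Motility → still no organism matches.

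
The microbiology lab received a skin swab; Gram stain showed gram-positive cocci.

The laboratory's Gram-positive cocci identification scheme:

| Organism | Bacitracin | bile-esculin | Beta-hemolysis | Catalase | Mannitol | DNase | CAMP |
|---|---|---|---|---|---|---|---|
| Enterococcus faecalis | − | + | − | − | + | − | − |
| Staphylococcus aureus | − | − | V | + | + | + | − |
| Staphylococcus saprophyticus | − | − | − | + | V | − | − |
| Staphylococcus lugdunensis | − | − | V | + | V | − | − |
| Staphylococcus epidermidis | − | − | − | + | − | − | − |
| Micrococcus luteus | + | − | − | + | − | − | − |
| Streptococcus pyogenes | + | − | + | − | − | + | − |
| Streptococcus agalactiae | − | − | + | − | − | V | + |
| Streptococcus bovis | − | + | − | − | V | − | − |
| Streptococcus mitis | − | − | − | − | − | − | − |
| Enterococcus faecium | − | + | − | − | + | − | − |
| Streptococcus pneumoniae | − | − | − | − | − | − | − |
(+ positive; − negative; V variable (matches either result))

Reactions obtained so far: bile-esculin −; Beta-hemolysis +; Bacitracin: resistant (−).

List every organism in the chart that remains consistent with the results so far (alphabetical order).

Staphylococcus aureus, Staphylococcus lugdunensis, Streptococcus agalactiae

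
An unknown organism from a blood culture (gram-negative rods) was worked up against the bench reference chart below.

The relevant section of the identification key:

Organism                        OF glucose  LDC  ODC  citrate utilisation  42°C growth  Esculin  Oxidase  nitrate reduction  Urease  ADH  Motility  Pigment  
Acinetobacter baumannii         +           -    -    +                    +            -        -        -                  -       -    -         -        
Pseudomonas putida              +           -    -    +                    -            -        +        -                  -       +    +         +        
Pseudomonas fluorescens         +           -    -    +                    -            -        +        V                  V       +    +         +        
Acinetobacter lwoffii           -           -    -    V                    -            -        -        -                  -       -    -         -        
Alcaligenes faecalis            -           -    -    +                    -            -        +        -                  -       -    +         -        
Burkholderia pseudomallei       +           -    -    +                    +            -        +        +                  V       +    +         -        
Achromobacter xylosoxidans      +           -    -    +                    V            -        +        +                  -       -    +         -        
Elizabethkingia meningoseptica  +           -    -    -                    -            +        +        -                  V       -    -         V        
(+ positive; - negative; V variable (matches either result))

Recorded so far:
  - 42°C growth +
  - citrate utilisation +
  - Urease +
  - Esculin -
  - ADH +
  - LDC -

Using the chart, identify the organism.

Urease +: excludes 5 organisms — 3 left.
42°C growth +: excludes Pseudomonas fluorescens, Elizabethkingia meningoseptica — 1 left.
citrate utilisation +: the one remaining candidate is consistent.
LDC -: the one remaining candidate is consistent.
Esculin -: the one remaining candidate is consistent.
ADH +: the one remaining candidate is consistent.

Burkholderia pseudomallei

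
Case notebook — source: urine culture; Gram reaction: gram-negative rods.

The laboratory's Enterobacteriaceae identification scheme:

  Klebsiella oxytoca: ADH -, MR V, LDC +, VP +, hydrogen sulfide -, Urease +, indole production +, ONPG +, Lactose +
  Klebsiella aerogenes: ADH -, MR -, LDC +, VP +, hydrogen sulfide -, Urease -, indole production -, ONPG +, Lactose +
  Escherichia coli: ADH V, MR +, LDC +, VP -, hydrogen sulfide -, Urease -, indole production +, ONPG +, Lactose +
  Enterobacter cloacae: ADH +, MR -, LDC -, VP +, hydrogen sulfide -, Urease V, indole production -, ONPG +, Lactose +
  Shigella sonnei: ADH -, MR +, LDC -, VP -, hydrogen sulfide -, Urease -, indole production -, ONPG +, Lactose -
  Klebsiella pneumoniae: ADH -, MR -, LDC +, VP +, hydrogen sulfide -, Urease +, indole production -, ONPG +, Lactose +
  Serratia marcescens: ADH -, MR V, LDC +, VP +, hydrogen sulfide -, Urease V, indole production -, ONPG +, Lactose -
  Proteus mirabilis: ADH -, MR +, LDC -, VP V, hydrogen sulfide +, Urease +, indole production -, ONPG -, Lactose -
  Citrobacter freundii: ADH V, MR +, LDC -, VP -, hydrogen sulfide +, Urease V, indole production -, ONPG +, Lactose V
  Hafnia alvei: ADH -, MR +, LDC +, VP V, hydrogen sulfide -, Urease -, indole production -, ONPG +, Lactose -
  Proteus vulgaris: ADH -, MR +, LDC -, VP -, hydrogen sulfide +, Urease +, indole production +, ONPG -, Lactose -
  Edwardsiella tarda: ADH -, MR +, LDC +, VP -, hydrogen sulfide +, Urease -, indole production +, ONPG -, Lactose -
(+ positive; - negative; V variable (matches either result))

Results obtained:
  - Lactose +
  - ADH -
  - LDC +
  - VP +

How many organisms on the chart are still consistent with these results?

3

LDC +: excludes 5 organisms — 7 left.
Lactose +: excludes Serratia marcescens, Hafnia alvei, Edwardsiella tarda — 4 left.
ADH -: all 4 remaining candidates are consistent.
VP +: excludes Escherichia coli — 3 left.
Still consistent: Klebsiella aerogenes, Klebsiella oxytoca, Klebsiella pneumoniae.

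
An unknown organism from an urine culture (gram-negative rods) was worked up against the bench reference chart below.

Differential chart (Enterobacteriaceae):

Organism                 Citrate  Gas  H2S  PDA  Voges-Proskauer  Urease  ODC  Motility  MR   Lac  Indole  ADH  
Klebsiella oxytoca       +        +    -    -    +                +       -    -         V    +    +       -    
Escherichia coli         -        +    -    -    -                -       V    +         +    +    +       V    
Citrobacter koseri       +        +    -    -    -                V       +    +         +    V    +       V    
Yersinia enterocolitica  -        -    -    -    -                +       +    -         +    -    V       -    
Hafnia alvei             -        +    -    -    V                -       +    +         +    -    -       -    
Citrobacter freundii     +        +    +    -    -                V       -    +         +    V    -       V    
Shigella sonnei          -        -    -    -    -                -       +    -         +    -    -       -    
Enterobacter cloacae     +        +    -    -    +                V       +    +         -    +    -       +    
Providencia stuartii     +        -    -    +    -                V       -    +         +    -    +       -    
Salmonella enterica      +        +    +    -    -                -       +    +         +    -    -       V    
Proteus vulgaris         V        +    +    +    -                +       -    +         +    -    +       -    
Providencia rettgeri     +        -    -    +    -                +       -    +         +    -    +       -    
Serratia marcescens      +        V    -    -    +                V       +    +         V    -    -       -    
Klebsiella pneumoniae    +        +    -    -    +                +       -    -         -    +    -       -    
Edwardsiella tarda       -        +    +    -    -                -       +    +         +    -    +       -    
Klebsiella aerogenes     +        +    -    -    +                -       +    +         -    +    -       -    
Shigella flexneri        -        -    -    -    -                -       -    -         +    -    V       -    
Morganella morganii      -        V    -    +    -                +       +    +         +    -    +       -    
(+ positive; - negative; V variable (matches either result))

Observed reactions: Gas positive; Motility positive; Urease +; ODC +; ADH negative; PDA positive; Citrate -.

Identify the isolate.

Citrate -: excludes 10 organisms — 8 left.
ADH -: all 8 remaining candidates are consistent.
ODC +: excludes Proteus vulgaris, Shigella flexneri — 6 left.
Urease +: excludes Escherichia coli, Hafnia alvei, Shigella sonnei, Edwardsiella tarda — 2 left.
Motility +: excludes Yersinia enterocolitica — 1 left.
PDA +: the one remaining candidate is consistent.
Gas +: the one remaining candidate is consistent.

Morganella morganii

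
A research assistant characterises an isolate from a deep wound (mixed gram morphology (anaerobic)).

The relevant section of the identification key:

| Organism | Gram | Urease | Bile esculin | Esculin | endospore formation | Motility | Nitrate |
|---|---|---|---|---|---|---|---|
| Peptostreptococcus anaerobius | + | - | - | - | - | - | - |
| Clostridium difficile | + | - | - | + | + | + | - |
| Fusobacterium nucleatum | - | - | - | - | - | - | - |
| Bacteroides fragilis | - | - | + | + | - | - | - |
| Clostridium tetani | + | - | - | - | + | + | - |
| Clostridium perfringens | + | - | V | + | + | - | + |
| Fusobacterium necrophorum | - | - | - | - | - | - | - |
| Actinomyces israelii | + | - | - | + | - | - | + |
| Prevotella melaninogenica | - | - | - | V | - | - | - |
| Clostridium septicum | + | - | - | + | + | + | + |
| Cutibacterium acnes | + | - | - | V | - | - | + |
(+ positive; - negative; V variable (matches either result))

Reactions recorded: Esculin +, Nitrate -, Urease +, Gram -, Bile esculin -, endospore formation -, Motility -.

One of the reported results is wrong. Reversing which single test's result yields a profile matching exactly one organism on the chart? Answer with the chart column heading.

As reported, no row in the chart matches all 7 reactions.
Reversing Esculin → still no organism matches.
Reversing endospore formation → still no organism matches.
Reversing Motility → still no organism matches.
Reversing Nitrate → still no organism matches.
Reversing Gram → still no organism matches.
Reversing Bile esculin → still no organism matches.
Reversing Urease (to -) → unique match: Prevotella melaninogenica.

Urease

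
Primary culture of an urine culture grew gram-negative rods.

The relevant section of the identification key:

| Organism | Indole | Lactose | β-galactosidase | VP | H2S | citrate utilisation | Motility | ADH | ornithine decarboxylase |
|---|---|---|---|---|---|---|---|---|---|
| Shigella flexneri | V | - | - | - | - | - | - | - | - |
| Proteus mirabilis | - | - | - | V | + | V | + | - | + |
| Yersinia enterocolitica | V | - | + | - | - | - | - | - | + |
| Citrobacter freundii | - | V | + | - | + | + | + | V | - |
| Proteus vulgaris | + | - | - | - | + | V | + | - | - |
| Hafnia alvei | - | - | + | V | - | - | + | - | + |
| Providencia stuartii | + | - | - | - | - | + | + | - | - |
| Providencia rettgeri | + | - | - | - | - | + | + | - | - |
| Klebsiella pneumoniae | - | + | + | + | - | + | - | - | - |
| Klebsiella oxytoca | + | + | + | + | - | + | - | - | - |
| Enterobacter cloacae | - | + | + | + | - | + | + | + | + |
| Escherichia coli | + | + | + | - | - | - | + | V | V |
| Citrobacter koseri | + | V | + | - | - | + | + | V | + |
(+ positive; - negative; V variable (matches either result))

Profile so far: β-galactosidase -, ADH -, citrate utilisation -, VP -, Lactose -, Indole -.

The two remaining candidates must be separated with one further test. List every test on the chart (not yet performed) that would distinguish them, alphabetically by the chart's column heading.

H2S, Motility, ornithine decarboxylase

Indole -: excludes 6 organisms — 7 left.
citrate utilisation -: excludes Citrobacter freundii, Klebsiella pneumoniae, Enterobacter cloacae — 4 left.
VP -: all 4 remaining candidates are consistent.
ADH -: all 4 remaining candidates are consistent.
Lactose -: all 4 remaining candidates are consistent.
β-galactosidase -: excludes Yersinia enterocolitica, Hafnia alvei — 2 left.
Two candidates remain: Proteus mirabilis and Shigella flexneri.
  H2S: Proteus mirabilis +, Shigella flexneri - — discriminates.
  Motility: Proteus mirabilis +, Shigella flexneri - — discriminates.
  ornithine decarboxylase: Proteus mirabilis +, Shigella flexneri - — discriminates.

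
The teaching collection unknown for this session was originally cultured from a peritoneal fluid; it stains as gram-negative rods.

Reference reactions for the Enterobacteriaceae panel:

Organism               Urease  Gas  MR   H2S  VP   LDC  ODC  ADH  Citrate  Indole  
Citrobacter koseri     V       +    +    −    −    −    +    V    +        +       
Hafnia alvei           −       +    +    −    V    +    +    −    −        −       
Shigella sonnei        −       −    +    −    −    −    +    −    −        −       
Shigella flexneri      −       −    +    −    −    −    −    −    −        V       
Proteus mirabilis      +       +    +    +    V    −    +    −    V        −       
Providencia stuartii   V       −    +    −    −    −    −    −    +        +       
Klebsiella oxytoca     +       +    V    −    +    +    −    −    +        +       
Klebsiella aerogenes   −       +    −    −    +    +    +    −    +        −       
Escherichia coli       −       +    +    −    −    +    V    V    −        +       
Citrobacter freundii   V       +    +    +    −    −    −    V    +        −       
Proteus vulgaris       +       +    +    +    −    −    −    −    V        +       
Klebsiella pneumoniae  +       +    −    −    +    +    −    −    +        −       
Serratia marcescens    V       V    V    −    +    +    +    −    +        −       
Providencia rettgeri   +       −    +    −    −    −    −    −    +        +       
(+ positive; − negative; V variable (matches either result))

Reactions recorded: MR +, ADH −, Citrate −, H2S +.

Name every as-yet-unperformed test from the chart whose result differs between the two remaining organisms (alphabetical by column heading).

H2S +: excludes 11 organisms — 3 left.
ADH −: all 3 remaining candidates are consistent.
MR +: all 3 remaining candidates are consistent.
Citrate −: excludes Citrobacter freundii — 2 left.
Two candidates remain: Proteus mirabilis and Proteus vulgaris.
  Urease: + vs + — same for both, does not separate.
  Gas: + vs + — same for both, does not separate.
  VP: V vs − — variable for at least one, does not separate.
  LDC: − vs − — same for both, does not separate.
  ODC: Proteus mirabilis +, Proteus vulgaris − — discriminates.
  Indole: Proteus mirabilis −, Proteus vulgaris + — discriminates.

Indole, ODC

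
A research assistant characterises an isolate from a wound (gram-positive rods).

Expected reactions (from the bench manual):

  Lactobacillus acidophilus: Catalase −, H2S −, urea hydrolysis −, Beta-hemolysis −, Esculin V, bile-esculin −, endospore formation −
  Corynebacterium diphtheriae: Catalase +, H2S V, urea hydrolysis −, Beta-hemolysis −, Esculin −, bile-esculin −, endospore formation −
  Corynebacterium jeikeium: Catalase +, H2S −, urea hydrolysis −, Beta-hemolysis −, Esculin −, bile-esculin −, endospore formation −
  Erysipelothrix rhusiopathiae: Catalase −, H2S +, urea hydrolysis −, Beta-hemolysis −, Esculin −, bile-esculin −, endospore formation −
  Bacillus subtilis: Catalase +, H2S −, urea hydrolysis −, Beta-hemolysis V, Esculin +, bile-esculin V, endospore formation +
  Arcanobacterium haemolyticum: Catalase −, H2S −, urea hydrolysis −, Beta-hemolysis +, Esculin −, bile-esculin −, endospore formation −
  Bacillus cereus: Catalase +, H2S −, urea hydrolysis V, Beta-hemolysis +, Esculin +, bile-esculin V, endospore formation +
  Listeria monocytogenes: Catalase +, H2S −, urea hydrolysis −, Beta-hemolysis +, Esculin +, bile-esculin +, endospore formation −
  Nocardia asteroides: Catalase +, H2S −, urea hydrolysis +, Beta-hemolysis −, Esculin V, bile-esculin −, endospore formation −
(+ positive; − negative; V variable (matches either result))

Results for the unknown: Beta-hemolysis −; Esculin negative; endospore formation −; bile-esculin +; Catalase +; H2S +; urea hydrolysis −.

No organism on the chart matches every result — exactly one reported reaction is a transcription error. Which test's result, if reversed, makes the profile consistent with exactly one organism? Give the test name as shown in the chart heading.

bile-esculin

As reported, no row in the chart matches all 7 reactions.
Reversing bile-esculin (to −) → unique match: Corynebacterium diphtheriae.
Reversing Catalase → still no organism matches.
Reversing urea hydrolysis → still no organism matches.
Reversing Beta-hemolysis → still no organism matches.
Reversing endospore formation → still no organism matches.
Reversing Esculin → still no organism matches.
Reversing H2S → still no organism matches.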